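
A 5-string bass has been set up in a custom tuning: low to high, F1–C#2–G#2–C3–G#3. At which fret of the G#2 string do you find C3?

C3 is 4 semitones above the open G#2 (G#–A–A#–B–C), so it sits at fret 4.

4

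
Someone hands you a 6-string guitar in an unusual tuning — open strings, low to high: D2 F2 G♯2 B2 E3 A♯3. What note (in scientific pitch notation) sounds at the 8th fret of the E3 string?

C4

E3 is MIDI 52. Adding 8 gives 60, which is C4.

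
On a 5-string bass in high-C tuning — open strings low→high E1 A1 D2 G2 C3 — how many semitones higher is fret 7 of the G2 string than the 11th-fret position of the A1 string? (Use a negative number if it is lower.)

G2 at fret 7 → D3 (MIDI 50); A1 at fret 11 → G♯2 (MIDI 44).
50 − 44 = 6, so the two pitches are 6 semitones apart.

6 semitones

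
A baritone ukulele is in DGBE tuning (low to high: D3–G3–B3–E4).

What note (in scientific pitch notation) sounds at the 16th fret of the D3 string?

F#4

Each fret is one semitone, so D3 + 16 = F#4.
(Equivalently spelled Gb4.)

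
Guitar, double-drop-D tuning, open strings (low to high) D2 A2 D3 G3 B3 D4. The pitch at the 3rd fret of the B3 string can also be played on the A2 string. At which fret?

B3 at fret 3 is B3 + 3 semitones = D4.
The open A2 string is 14 semitones below the open B3, so the same pitch on the A2 string lies at fret 3 + 14 = 17.

17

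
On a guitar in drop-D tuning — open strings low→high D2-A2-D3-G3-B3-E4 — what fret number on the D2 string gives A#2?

A#2 is 8 semitones above the open D2 (D–D#–E–F–F#–G–G#–A–A#), so it sits at fret 8.

8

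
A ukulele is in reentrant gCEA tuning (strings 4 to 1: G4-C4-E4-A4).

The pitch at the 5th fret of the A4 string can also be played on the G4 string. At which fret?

7

A4 at fret 5 is A4 + 5 semitones = D5.
The open G4 string is 2 semitones below the open A4, so the same pitch on the G4 string lies at fret 5 + 2 = 7.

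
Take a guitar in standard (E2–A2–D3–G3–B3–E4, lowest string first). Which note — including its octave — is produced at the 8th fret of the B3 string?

Each fret is one semitone, so B3 + 8 = G4.

G4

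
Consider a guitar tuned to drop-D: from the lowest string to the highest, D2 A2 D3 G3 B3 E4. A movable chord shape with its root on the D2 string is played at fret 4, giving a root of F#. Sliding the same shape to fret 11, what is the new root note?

Moving from fret 4 to fret 11 shifts the root by 7 semitones.
F# up 7 semitones is C#.

C#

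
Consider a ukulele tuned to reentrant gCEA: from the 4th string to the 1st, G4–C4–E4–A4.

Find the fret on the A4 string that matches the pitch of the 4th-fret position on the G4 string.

2

Fret 4 on G4 is MIDI 67 + 4 = 71 (B4). On the A4 string (open MIDI 69), that pitch is 71 − 69 = fret 2.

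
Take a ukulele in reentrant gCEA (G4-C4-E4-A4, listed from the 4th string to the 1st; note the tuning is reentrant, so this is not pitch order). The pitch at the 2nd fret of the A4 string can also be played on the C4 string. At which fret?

11

Fret 2 on A4 is MIDI 69 + 2 = 71 (B4). On the C4 string (open MIDI 60), that pitch is 71 − 60 = fret 11.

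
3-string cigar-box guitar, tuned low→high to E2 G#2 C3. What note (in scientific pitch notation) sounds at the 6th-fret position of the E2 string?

Each fret is one semitone, so E2 + 6 = A#2.

A#2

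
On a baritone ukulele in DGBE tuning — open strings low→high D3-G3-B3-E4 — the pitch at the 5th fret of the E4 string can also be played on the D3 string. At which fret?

19

E4 at fret 5 is E4 + 5 semitones = A4.
The open D3 string is 14 semitones below the open E4, so the same pitch on the D3 string lies at fret 5 + 14 = 19.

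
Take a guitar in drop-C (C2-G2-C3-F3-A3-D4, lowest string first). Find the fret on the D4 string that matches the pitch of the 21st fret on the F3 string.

12

F3 at fret 21 is F3 + 21 semitones = D5.
The open D4 string is 9 semitones above the open F3, so the same pitch on the D4 string lies at fret 21 − 9 = 12.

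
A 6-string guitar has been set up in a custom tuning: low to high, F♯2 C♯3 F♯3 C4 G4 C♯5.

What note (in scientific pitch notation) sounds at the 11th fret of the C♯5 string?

The open C♯5 string plus 11 semitones: C#–D–D#–E–…–A#–B–C.
The walk passes from B into C once, so the octave number goes from 5 to 6.

C6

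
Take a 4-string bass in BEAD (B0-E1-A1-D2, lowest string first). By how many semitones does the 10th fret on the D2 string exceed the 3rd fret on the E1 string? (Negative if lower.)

17 semitones

D2 at fret 10 → C3 (MIDI 48); E1 at fret 3 → G1 (MIDI 31).
48 − 31 = 17, so the two pitches are 17 semitones apart.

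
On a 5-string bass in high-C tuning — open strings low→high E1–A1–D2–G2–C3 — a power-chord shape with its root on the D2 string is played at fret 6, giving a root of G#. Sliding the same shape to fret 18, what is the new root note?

G#

Moving from fret 6 to fret 18 shifts the root by 12 semitones.
G# up 12 semitones is G#.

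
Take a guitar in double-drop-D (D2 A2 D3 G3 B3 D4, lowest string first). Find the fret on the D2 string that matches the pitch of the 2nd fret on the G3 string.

19

Fret 2 on G3 is MIDI 55 + 2 = 57 (A3). On the D2 string (open MIDI 38), that pitch is 57 − 38 = fret 19.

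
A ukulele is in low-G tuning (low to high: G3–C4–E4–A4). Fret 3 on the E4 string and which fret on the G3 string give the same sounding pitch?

12

E4 at fret 3 is E4 + 3 semitones = G4.
The open G3 string is 9 semitones below the open E4, so the same pitch on the G3 string lies at fret 3 + 9 = 12.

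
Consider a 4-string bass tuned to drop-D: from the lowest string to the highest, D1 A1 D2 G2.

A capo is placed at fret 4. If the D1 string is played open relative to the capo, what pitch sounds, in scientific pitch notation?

F♯1

The capo raises the open D1 by 4 semitones to F♯1; fretting 0 more gives D1 + 4 + 0 = D1 + 4 semitones = F♯1.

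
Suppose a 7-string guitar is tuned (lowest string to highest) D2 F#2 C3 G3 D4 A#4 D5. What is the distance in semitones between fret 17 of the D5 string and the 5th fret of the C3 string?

D5 at fret 17 → G6 (MIDI 91); C3 at fret 5 → F3 (MIDI 53).
91 − 53 = 38, so the two pitches are 38 semitones apart, with G6 the higher.

38 semitones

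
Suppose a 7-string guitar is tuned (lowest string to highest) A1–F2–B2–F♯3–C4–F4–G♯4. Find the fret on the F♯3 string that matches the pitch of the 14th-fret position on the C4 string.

20

C4 at fret 14 is C4 + 14 semitones = D5.
The open F♯3 string is 6 semitones below the open C4, so the same pitch on the F♯3 string lies at fret 14 + 6 = 20.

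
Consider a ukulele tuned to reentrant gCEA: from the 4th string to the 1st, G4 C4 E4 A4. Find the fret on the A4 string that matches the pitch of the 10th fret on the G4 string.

Fret 10 on G4 is MIDI 67 + 10 = 77 (F5). On the A4 string (open MIDI 69), that pitch is 77 − 69 = fret 8.

8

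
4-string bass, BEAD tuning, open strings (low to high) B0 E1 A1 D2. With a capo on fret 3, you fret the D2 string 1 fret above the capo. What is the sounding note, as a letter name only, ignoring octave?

F#

The capo raises the open D2 by 3 semitones to F2; fretting 1 more gives D2 + 3 + 1 = D2 + 4 semitones, landing on F#.
(Also written Gb.)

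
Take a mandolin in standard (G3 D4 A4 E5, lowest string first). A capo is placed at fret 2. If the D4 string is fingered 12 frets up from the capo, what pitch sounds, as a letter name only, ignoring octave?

The capo raises the open D4 by 2 semitones to E4; fretting 12 more gives D4 + 2 + 12 = D4 + 14 semitones, landing on E.

E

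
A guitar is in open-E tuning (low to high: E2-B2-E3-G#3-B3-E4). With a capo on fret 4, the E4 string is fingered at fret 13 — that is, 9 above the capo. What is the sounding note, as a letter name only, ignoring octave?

The capo raises the open E4 by 4 semitones to G#4; fretting 9 more gives E4 + 4 + 9 = E4 + 13 semitones, landing on F.

F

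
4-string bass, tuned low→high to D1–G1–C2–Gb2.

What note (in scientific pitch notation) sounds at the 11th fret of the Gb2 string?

The open Gb2 string plus 11 semitones: Gb–G–Ab–A–…–Eb–E–F.
The walk passes from B into C once, so the octave number goes from 2 to 3.

F3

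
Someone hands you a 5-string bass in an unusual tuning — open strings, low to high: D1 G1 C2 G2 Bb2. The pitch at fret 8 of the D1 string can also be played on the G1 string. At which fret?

3

Fret 8 on D1 is MIDI 26 + 8 = 34 (Bb1). On the G1 string (open MIDI 31), that pitch is 34 − 31 = fret 3.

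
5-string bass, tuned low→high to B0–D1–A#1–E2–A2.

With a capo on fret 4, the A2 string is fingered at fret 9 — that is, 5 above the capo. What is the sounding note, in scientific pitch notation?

The capo raises the open A2 by 4 semitones to C#3; fretting 5 more gives A2 + 4 + 5 = A2 + 9 semitones = F#3.
(Also written Gb.)

F#3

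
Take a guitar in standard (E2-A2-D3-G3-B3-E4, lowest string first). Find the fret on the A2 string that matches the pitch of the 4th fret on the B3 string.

18

Fret 4 on B3 is MIDI 59 + 4 = 63 (D#4). On the A2 string (open MIDI 45), that pitch is 63 − 45 = fret 18.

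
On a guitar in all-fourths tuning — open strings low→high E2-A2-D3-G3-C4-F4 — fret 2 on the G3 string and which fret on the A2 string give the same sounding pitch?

12

Fret 2 on G3 is MIDI 55 + 2 = 57 (A3). On the A2 string (open MIDI 45), that pitch is 57 − 45 = fret 12.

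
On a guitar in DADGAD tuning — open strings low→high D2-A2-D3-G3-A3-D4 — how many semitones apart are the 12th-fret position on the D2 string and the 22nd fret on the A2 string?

17 semitones

D2 at fret 12 → D3 (MIDI 50); A2 at fret 22 → G4 (MIDI 67).
50 − 67 = -17, so the two pitches are 17 semitones apart, with G4 the higher.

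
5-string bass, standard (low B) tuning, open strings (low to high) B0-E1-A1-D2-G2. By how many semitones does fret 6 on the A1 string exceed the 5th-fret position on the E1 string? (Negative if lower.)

6 semitones

A1 at fret 6 → D♯2 (MIDI 39); E1 at fret 5 → A1 (MIDI 33).
39 − 33 = 6, so the two pitches are 6 semitones apart.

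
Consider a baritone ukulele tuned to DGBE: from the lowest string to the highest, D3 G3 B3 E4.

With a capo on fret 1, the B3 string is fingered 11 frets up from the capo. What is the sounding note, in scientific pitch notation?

B4

The capo raises the open B3 by 1 semitone to C4; fretting 11 more gives B3 + 1 + 11 = B3 + 12 semitones = B4.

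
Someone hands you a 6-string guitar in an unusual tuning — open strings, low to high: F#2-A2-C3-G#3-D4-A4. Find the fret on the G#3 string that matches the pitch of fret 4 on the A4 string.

17

Fret 4 on A4 is MIDI 69 + 4 = 73 (C#5). On the G#3 string (open MIDI 56), that pitch is 73 − 56 = fret 17.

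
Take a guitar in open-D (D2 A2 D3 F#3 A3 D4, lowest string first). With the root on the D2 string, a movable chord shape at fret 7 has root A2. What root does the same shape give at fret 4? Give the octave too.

F#2

Moving from fret 7 to fret 4 shifts the root by -3 semitones.
A2 down 3 semitones is F#2.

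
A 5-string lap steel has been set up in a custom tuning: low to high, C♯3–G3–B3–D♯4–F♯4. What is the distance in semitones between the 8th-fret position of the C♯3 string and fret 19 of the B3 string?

21 semitones

C♯3 at fret 8 → A3 (MIDI 57); B3 at fret 19 → F♯5 (MIDI 78).
57 − 78 = -21, so the two pitches are 21 semitones apart, with F♯5 the higher.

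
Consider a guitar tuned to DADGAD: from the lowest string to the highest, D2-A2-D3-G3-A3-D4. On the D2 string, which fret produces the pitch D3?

D3 is 12 semitones above the open D2 (D–D#–E–F–…–C–C#–D), so it sits at fret 12.

12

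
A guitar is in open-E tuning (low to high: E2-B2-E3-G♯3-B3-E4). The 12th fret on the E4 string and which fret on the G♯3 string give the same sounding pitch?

Fret 12 on E4 is MIDI 64 + 12 = 76 (E5). On the G♯3 string (open MIDI 56), that pitch is 76 − 56 = fret 20.

20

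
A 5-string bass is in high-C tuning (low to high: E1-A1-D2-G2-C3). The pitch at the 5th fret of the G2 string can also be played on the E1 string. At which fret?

Fret 5 on G2 is MIDI 43 + 5 = 48 (C3). On the E1 string (open MIDI 28), that pitch is 48 − 28 = fret 20.

20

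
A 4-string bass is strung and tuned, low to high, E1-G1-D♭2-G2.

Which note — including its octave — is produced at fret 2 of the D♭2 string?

The open D♭2 string plus 2 semitones: Db–D–Eb.
No B→C boundary is crossed, so the octave stays at 2.

E♭2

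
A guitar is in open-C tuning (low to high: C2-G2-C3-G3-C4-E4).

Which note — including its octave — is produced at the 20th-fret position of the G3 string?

D#5

Each fret is one semitone, so G3 + 20 = D#5.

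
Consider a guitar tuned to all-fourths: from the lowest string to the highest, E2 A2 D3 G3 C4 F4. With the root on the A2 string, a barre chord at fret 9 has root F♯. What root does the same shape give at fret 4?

Moving from fret 9 to fret 4 shifts the root by -5 semitones.
F♯ down 5 semitones is C♯.

C♯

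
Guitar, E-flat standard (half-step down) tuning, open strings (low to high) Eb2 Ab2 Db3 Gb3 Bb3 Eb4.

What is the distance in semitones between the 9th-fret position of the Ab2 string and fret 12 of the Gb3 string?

13 semitones

Ab2 at fret 9 → F3 (MIDI 53); Gb3 at fret 12 → Gb4 (MIDI 66).
53 − 66 = -13, so the two pitches are 13 semitones apart, with Gb4 the higher.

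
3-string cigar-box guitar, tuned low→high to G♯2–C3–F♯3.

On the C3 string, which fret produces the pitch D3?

D3 is 2 semitones above the open C3 (C–C#–D), so it sits at fret 2.

2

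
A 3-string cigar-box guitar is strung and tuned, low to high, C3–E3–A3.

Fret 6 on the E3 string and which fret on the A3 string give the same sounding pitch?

1

Fret 6 on E3 is MIDI 52 + 6 = 58 (A♯3). On the A3 string (open MIDI 57), that pitch is 58 − 57 = fret 1.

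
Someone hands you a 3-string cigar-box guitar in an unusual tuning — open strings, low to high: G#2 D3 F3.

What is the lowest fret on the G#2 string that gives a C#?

From G#2, count semitones up the chromatic scale until reaching C#: G#–A–A#–B–C–C# — 5 steps.

5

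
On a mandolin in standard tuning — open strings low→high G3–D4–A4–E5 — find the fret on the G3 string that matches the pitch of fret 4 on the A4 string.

18

A4 at fret 4 is A4 + 4 semitones = C♯5.
The open G3 string is 14 semitones below the open A4, so the same pitch on the G3 string lies at fret 4 + 14 = 18.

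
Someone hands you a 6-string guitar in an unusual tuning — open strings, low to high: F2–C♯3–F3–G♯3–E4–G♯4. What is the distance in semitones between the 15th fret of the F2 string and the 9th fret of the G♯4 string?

F2 at fret 15 → G♯3 (MIDI 56); G♯4 at fret 9 → F5 (MIDI 77).
56 − 77 = -21, so the two pitches are 21 semitones apart, with F5 the higher.

21 semitones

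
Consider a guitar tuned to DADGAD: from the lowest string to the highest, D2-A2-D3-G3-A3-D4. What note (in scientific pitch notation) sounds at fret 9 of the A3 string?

F#4

Each fret is one semitone, so A3 + 9 = F#4.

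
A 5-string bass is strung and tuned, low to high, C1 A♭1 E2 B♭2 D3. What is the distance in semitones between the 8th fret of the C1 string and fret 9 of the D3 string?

27 semitones

C1 at fret 8 → A♭1 (MIDI 32); D3 at fret 9 → B3 (MIDI 59).
32 − 59 = -27, so the two pitches are 27 semitones apart, with B3 the higher.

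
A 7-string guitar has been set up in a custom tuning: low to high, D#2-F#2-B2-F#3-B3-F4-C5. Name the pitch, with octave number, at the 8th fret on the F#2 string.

The open F#2 string plus 8 semitones: F#–G–G#–A–A#–B–C–C#–D.
The walk passes from B into C once, so the octave number goes from 2 to 3.

D3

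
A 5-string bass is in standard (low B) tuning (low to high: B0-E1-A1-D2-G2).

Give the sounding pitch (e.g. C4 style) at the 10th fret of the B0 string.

The open B0 string plus 10 semitones: B–C–C#–D–…–G–G#–A.
The walk passes from B into C once, so the octave number goes from 0 to 1.

A1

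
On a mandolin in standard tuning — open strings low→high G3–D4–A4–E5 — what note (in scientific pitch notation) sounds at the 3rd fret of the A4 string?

C5

The open A4 string plus 3 semitones: A–A#–B–C.
The walk passes from B into C once, so the octave number goes from 4 to 5.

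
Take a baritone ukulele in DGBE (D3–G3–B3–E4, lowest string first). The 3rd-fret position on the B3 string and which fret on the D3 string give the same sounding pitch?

B3 at fret 3 is B3 + 3 semitones = D4.
The open D3 string is 9 semitones below the open B3, so the same pitch on the D3 string lies at fret 3 + 9 = 12.

12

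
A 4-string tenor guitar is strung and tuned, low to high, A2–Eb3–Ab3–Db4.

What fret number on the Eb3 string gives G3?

4

G3 is 4 semitones above the open Eb3 (Eb–E–F–Gb–G), so it sits at fret 4.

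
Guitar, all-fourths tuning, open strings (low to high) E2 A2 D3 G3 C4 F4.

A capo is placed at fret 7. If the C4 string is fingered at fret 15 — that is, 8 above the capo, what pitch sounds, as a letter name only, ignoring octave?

The capo raises the open C4 by 7 semitones to G4; fretting 8 more gives C4 + 7 + 8 = C4 + 15 semitones, landing on D#.
(Also written Eb.)

D#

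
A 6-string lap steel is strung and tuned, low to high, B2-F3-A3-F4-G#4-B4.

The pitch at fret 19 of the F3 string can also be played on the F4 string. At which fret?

F3 at fret 19 is F3 + 19 semitones = C5.
The open F4 string is 12 semitones above the open F3, so the same pitch on the F4 string lies at fret 19 − 12 = 7.

7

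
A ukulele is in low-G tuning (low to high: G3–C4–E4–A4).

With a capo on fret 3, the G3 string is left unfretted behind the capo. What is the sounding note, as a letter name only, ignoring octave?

The capo raises the open G3 by 3 semitones to A♯3; fretting 0 more gives G3 + 3 + 0 = G3 + 3 semitones, landing on A♯.

A♯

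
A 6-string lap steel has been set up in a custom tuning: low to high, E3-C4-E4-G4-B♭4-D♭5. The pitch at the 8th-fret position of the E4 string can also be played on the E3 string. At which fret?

Fret 8 on E4 is MIDI 64 + 8 = 72 (C5). On the E3 string (open MIDI 52), that pitch is 72 − 52 = fret 20.

20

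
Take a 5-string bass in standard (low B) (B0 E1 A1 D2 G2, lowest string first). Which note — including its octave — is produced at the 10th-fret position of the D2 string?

C3

The open D2 string plus 10 semitones: D–D#–E–F–…–A#–B–C.
The walk passes from B into C once, so the octave number goes from 2 to 3.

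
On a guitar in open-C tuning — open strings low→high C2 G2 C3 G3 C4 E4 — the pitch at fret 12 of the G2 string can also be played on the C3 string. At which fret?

7

G2 at fret 12 is G2 + 12 semitones = G3.
The open C3 string is 5 semitones above the open G2, so the same pitch on the C3 string lies at fret 12 − 5 = 7.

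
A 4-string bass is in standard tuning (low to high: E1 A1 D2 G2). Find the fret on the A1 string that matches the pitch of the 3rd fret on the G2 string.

Fret 3 on G2 is MIDI 43 + 3 = 46 (A♯2). On the A1 string (open MIDI 33), that pitch is 46 − 33 = fret 13.

13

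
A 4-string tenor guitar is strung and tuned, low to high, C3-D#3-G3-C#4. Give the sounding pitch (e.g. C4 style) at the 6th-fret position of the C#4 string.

G4

C#4 is MIDI 61. Adding 6 gives 67, which is G4.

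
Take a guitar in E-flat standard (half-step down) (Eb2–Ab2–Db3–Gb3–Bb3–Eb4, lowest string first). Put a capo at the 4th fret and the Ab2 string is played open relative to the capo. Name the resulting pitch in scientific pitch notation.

The capo raises the open Ab2 by 4 semitones to C3; fretting 0 more gives Ab2 + 4 + 0 = Ab2 + 4 semitones = C3.

C3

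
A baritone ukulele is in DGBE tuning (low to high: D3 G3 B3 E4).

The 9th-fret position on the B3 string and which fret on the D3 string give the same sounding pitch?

18

Fret 9 on B3 is MIDI 59 + 9 = 68 (G#4). On the D3 string (open MIDI 50), that pitch is 68 − 50 = fret 18.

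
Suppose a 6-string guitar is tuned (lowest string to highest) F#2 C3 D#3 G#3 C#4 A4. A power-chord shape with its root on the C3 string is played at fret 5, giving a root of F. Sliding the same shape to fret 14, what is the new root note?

D

Moving from fret 5 to fret 14 shifts the root by 9 semitones.
F up 9 semitones is D.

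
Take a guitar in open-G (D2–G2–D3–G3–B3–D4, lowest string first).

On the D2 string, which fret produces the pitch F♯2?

4

F♯2 is 4 semitones above the open D2 (D–D#–E–F–F#), so it sits at fret 4.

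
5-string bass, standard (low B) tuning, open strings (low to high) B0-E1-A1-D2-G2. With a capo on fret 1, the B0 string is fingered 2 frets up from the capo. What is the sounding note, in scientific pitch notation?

The capo raises the open B0 by 1 semitone to C1; fretting 2 more gives B0 + 1 + 2 = B0 + 3 semitones = D1.

D1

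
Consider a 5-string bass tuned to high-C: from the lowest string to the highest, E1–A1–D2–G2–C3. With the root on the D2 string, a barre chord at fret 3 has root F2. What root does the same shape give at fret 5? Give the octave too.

G2

Moving from fret 3 to fret 5 shifts the root by 2 semitones.
F2 up 2 semitones is G2.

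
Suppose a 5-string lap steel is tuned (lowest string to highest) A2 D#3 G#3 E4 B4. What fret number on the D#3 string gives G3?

G3 is 4 semitones above the open D#3 (D#–E–F–F#–G), so it sits at fret 4.

4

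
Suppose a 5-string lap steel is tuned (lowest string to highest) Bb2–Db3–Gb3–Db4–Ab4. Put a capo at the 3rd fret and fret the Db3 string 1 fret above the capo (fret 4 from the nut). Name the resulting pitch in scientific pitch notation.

F3

The capo raises the open Db3 by 3 semitones to E3; fretting 1 more gives Db3 + 3 + 1 = Db3 + 4 semitones = F3.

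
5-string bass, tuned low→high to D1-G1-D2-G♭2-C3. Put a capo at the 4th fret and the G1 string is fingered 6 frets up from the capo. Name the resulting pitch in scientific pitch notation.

The capo raises the open G1 by 4 semitones to B1; fretting 6 more gives G1 + 4 + 6 = G1 + 10 semitones = F2.

F2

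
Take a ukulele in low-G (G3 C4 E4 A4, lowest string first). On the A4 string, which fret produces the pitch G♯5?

11

G♯5 is 11 semitones above the open A4 (A–A#–B–C–…–F#–G–G#), so it sits at fret 11.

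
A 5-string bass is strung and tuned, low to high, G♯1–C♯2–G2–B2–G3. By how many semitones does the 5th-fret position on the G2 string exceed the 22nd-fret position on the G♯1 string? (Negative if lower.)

G2 at fret 5 → C3 (MIDI 48); G♯1 at fret 22 → F♯3 (MIDI 54).
48 − 54 = -6, so the two pitches are 6 semitones apart.

-6 semitones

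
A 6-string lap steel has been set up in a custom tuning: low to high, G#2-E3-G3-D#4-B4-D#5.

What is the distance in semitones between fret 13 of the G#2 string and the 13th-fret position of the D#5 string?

G#2 at fret 13 → A3 (MIDI 57); D#5 at fret 13 → E6 (MIDI 88).
57 − 88 = -31, so the two pitches are 31 semitones apart, with E6 the higher.

31 semitones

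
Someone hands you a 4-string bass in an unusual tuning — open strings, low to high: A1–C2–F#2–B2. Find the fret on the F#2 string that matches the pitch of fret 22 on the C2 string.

C2 at fret 22 is C2 + 22 semitones = A#3.
The open F#2 string is 6 semitones above the open C2, so the same pitch on the F#2 string lies at fret 22 − 6 = 16.

16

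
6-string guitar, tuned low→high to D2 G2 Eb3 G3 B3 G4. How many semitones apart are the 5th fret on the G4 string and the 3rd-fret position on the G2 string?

G4 at fret 5 → C5 (MIDI 72); G2 at fret 3 → Bb2 (MIDI 46).
72 − 46 = 26, so the two pitches are 26 semitones apart, with C5 the higher.

26 semitones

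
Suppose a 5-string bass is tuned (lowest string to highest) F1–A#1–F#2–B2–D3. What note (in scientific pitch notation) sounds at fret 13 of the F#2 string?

Each fret is one semitone, so F#2 + 13 = G3.

G3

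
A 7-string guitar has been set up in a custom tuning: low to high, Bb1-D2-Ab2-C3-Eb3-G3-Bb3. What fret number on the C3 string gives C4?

12

C4 is 12 semitones above the open C3 (C–Db–D–Eb–…–Bb–B–C), so it sits at fret 12.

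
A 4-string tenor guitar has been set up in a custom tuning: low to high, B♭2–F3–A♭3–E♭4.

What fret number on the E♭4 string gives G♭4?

3

G♭4 is 3 semitones above the open E♭4 (Eb–E–F–Gb), so it sits at fret 3.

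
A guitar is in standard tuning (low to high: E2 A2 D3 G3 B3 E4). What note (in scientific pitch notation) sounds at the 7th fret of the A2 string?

E3

Each fret is one semitone, so A2 + 7 = E3.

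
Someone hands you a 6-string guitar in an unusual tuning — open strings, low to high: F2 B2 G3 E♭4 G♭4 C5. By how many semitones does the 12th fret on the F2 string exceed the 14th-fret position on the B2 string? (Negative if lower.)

F2 at fret 12 → F3 (MIDI 53); B2 at fret 14 → D♭4 (MIDI 61).
53 − 61 = -8, so the two pitches are 8 semitones apart.

-8 semitones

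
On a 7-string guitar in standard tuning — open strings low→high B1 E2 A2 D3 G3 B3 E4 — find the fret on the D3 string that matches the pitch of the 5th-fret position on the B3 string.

14

Fret 5 on B3 is MIDI 59 + 5 = 64 (E4). On the D3 string (open MIDI 50), that pitch is 64 − 50 = fret 14.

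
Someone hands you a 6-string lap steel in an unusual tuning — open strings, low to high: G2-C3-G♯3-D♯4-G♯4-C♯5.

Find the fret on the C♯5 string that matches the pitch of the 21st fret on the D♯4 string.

11

D♯4 at fret 21 is D♯4 + 21 semitones = C6.
The open C♯5 string is 10 semitones above the open D♯4, so the same pitch on the C♯5 string lies at fret 21 − 10 = 11.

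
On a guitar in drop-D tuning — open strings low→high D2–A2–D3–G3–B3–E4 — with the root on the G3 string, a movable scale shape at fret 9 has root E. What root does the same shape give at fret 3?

Moving from fret 9 to fret 3 shifts the root by -6 semitones.
E down 6 semitones is A#.

A#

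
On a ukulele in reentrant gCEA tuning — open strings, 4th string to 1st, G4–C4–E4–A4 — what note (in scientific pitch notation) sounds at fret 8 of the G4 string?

D#5

The open G4 string plus 8 semitones: G–G#–A–A#–B–C–C#–D–D#.
The walk passes from B into C once, so the octave number goes from 4 to 5.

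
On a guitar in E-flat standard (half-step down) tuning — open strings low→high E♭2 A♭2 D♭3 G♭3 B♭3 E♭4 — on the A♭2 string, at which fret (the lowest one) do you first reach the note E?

From A♭2, count semitones up the chromatic scale until reaching E: Ab–A–Bb–B–C–Db–D–Eb–E — 8 steps.

8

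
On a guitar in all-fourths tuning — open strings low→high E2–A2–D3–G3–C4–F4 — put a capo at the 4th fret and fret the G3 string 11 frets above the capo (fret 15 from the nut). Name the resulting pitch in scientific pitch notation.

The capo raises the open G3 by 4 semitones to B3; fretting 11 more gives G3 + 4 + 11 = G3 + 15 semitones = A#4.
(Also written Bb.)

A#4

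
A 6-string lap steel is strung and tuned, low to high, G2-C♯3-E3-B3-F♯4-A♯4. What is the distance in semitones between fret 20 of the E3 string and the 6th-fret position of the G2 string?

23 semitones

E3 at fret 20 → C5 (MIDI 72); G2 at fret 6 → C♯3 (MIDI 49).
72 − 49 = 23, so the two pitches are 23 semitones apart, with C5 the higher.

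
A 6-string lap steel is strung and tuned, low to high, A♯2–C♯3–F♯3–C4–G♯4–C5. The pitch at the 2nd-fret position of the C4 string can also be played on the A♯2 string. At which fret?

Fret 2 on C4 is MIDI 60 + 2 = 62 (D4). On the A♯2 string (open MIDI 46), that pitch is 62 − 46 = fret 16.

16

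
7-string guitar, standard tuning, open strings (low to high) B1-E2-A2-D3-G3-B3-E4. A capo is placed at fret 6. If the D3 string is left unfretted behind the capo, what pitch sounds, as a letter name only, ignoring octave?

G#

The capo raises the open D3 by 6 semitones to G#3; fretting 0 more gives D3 + 6 + 0 = D3 + 6 semitones, landing on G#.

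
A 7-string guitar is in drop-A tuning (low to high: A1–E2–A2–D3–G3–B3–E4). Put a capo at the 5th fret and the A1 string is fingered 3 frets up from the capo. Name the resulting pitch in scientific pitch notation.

The capo raises the open A1 by 5 semitones to D2; fretting 3 more gives A1 + 5 + 3 = A1 + 8 semitones = F2.

F2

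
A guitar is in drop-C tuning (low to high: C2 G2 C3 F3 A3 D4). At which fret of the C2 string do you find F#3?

F#3 is 18 semitones above the open C2 (C–C#–D–D#–…–E–F–F#), so it sits at fret 18.

18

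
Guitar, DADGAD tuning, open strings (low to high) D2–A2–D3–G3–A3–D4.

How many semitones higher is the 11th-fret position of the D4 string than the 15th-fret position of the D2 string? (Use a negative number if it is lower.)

D4 at fret 11 → C#5 (MIDI 73); D2 at fret 15 → F3 (MIDI 53).
73 − 53 = 20, so the two pitches are 20 semitones apart.

20 semitones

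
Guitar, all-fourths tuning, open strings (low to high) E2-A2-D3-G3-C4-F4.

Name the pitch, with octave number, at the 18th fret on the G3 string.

G3 is MIDI 55. Adding 18 gives 73, which is C#5.
(Equivalently spelled Db5.)

C#5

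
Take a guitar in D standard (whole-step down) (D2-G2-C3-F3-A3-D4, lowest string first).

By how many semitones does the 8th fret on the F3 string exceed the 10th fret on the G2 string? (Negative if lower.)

F3 at fret 8 → C#4 (MIDI 61); G2 at fret 10 → F3 (MIDI 53).
61 − 53 = 8, so the two pitches are 8 semitones apart.

8 semitones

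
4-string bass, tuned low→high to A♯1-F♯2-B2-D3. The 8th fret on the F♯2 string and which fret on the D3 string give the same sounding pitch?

0

Fret 8 on F♯2 is MIDI 42 + 8 = 50 (D3). On the D3 string (open MIDI 50), that pitch is 50 − 50 = fret 0.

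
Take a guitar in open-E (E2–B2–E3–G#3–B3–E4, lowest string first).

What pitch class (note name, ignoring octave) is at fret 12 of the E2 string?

E

The open E2 string plus 12 semitones: E–F–F#–G–…–D–D#–E.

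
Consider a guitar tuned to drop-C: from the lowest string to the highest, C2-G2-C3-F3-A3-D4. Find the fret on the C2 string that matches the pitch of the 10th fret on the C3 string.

C3 at fret 10 is C3 + 10 semitones = A#3.
The open C2 string is 12 semitones below the open C3, so the same pitch on the C2 string lies at fret 10 + 12 = 22.

22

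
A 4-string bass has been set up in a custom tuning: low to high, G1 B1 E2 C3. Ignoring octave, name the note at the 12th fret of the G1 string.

G

G1 is MIDI 31. Adding 12 gives 43; 43 mod 12 = 7, i.e. G.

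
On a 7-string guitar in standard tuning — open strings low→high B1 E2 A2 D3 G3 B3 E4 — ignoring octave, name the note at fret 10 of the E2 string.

D

E2 is MIDI 40. Adding 10 gives 50; 50 mod 12 = 2, i.e. D.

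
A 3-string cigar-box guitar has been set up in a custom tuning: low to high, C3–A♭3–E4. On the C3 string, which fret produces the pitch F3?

F3 is 5 semitones above the open C3 (C–Db–D–Eb–E–F), so it sits at fret 5.

5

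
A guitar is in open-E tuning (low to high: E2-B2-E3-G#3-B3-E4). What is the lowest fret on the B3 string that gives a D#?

From B3, count semitones up the chromatic scale until reaching D#: B–C–C#–D–D# — 4 steps.

4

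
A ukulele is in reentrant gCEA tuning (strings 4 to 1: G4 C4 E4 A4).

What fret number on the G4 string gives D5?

7

D5 is 7 semitones above the open G4 (G–G#–A–A#–B–C–C#–D), so it sits at fret 7.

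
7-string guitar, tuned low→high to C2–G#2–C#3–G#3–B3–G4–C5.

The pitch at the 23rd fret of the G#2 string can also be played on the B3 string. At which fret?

8

Fret 23 on G#2 is MIDI 44 + 23 = 67 (G4). On the B3 string (open MIDI 59), that pitch is 67 − 59 = fret 8.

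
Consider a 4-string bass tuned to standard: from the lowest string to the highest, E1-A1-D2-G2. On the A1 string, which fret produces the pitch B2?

14

B2 is 14 semitones above the open A1 (A–A#–B–C–…–A–A#–B), so it sits at fret 14.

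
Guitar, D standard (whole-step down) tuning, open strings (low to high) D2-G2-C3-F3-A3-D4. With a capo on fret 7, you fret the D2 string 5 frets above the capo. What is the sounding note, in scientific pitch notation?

The capo raises the open D2 by 7 semitones to A2; fretting 5 more gives D2 + 7 + 5 = D2 + 12 semitones = D3.

D3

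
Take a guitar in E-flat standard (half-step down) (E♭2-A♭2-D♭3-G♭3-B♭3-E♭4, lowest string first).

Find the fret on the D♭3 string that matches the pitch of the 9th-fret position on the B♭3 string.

Fret 9 on B♭3 is MIDI 58 + 9 = 67 (G4). On the D♭3 string (open MIDI 49), that pitch is 67 − 49 = fret 18.

18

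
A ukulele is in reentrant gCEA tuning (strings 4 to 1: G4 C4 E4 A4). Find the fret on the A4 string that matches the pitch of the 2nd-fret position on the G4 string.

0

Fret 2 on G4 is MIDI 67 + 2 = 69 (A4). On the A4 string (open MIDI 69), that pitch is 69 − 69 = fret 0.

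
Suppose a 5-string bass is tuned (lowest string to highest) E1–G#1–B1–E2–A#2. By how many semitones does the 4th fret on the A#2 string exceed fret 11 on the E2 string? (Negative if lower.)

A#2 at fret 4 → D3 (MIDI 50); E2 at fret 11 → D#3 (MIDI 51).
50 − 51 = -1, so the two pitches are 1 semitone apart.

-1 semitone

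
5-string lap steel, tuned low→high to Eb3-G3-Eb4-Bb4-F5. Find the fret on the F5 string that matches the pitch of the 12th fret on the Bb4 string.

Bb4 at fret 12 is Bb4 + 12 semitones = Bb5.
The open F5 string is 7 semitones above the open Bb4, so the same pitch on the F5 string lies at fret 12 − 7 = 5.

5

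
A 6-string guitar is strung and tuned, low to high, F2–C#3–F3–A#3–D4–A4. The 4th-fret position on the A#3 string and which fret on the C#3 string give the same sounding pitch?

13

Fret 4 on A#3 is MIDI 58 + 4 = 62 (D4). On the C#3 string (open MIDI 49), that pitch is 62 − 49 = fret 13.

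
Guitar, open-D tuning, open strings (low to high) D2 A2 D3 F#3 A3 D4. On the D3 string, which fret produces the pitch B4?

21

B4 is 21 semitones above the open D3 (D–D#–E–F–…–A–A#–B), so it sits at fret 21.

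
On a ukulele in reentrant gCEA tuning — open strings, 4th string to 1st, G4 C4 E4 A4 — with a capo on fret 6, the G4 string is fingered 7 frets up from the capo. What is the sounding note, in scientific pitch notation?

G♯5

The capo raises the open G4 by 6 semitones to C♯5; fretting 7 more gives G4 + 6 + 7 = G4 + 13 semitones = G♯5.
(Also written A♭.)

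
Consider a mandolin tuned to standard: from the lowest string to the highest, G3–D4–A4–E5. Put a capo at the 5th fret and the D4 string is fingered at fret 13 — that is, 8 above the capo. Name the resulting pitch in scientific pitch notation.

D#5

The capo raises the open D4 by 5 semitones to G4; fretting 8 more gives D4 + 5 + 8 = D4 + 13 semitones = D#5.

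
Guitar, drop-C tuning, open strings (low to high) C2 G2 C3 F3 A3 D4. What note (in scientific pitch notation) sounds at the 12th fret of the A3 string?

The open A3 string plus 12 semitones: A–A#–B–C–…–G–G#–A.
The walk passes from B into C once, so the octave number goes from 3 to 4.

A4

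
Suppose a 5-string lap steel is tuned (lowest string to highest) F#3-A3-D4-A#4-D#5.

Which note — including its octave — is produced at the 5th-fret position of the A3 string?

D4

Each fret is one semitone, so A3 + 5 = D4.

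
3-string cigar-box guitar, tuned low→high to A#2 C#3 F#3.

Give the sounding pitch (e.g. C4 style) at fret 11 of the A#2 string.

Each fret is one semitone, so A#2 + 11 = A3.

A3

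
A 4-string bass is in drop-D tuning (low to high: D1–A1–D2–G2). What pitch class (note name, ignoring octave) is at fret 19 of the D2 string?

D2 is MIDI 38. Adding 19 gives 57; 57 mod 12 = 9, i.e. A.

A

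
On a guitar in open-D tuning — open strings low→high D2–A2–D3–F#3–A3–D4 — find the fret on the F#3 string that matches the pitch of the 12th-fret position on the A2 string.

A2 at fret 12 is A2 + 12 semitones = A3.
The open F#3 string is 9 semitones above the open A2, so the same pitch on the F#3 string lies at fret 12 − 9 = 3.

3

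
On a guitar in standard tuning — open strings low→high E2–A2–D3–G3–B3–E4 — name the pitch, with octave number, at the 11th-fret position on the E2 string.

D♯3

E2 is MIDI 40. Adding 11 gives 51, which is D♯3.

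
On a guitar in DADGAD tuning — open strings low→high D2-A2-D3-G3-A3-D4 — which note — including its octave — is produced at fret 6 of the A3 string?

The open A3 string plus 6 semitones: A–A#–B–C–C#–D–D#.
The walk passes from B into C once, so the octave number goes from 3 to 4.

D#4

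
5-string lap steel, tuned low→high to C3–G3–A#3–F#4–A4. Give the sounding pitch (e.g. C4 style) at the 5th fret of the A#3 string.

D#4

A#3 is MIDI 58. Adding 5 gives 63, which is D#4.
(Equivalently spelled Eb4.)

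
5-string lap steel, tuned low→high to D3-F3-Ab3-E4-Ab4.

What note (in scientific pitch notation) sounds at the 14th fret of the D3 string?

E4

The open D3 string plus 14 semitones: D–Eb–E–F–…–D–Eb–E.
The walk passes from B into C once, so the octave number goes from 3 to 4.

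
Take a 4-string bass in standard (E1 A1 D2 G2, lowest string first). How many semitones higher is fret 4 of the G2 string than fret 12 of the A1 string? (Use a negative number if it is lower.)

2 semitones

G2 at fret 4 → B2 (MIDI 47); A1 at fret 12 → A2 (MIDI 45).
47 − 45 = 2, so the two pitches are 2 semitones apart.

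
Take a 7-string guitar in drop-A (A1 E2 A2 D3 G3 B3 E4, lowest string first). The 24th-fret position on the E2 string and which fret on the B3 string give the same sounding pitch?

E2 at fret 24 is E2 + 24 semitones = E4.
The open B3 string is 19 semitones above the open E2, so the same pitch on the B3 string lies at fret 24 − 19 = 5.

5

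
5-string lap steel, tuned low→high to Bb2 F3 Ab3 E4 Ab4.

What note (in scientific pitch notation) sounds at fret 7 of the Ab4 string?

Eb5

Each fret is one semitone, so Ab4 + 7 = Eb5.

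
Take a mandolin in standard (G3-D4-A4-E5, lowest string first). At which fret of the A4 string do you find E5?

E5 is 7 semitones above the open A4 (A–A#–B–C–C#–D–D#–E), so it sits at fret 7.

7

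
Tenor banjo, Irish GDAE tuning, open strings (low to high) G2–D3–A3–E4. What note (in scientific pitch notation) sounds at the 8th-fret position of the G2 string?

D#3

G2 is MIDI 43. Adding 8 gives 51, which is D#3.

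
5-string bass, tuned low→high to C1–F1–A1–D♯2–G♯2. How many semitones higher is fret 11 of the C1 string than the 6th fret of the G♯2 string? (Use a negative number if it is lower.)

-15 semitones

C1 at fret 11 → B1 (MIDI 35); G♯2 at fret 6 → D3 (MIDI 50).
35 − 50 = -15, so the two pitches are 15 semitones apart.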